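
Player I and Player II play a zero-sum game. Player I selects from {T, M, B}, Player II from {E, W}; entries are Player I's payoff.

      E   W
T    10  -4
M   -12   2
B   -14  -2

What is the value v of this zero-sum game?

Row minima: T → -4, M → -12, B → -14; maximin = -4.
Column maxima: E → 10, W → 2; minimax = 2.
-4 ≠ 2, so there is no saddle point; optimal play is mixed.
B is strictly dominated by M, so Player I never plays it.
On the remaining 2×2 (T, M vs E, W):
Let Player I play T with probability p. Expected payoff against E: 10p + (-12)(1−p) = 22p − 12; against W: (-4)p + 2(1−p) = −6p + 2.
Setting these equal: 22p − 12 = −6p + 2 ⇒ 28p = 14 ⇒ p = 1/2, and the value is (22)·(1/2) − 12 = -1.
For Player II: with q = P(E), equating T's and M's payoffs gives 14q − 4 = −14q + 2 ⇒ q = 3/14.

-1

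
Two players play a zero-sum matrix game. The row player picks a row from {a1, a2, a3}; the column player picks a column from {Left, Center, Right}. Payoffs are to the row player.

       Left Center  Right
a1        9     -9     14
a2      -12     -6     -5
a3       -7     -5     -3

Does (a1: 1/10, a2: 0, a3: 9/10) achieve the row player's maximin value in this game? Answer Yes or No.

Against Left this mix gives (1/10)·9 + (9/10)·(-7) = -27/5.
Against Center this mix gives (1/10)·(-9) + (9/10)·(-5) = -27/5.
Against Right this mix gives (1/10)·14 + (9/10)·(-3) = -13/10.
All of the column player's active replies (Left, Center) yield -27/5, and no column does worse for the row player. The mix makes the column player indifferent and guarantees -27/5, so it is optimal.

Yes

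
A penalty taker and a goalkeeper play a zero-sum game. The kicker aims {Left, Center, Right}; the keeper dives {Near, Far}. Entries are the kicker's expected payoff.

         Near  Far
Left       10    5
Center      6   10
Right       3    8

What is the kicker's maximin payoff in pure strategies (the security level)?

Row minima: Left → 5, Center → 6, Right → 3.
The best of these is 6.

6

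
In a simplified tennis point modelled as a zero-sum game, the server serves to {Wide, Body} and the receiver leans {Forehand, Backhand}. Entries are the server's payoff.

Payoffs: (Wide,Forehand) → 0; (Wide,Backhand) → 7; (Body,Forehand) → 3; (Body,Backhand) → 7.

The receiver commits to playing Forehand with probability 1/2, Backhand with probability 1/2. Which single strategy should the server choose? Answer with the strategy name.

Body

Expected payoff of Wide: (1/2)·0 + (1/2)·7 = 7/2.
Expected payoff of Body: (1/2)·3 + (1/2)·7 = 5.
The largest is 5, so the server's best response is Body.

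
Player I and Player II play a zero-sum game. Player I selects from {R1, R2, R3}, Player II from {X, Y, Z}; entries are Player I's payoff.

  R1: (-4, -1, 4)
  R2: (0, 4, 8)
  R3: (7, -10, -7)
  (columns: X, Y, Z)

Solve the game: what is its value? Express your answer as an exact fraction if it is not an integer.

4/3

Row minima: R1 → -4, R2 → 0, R3 → -10; maximin = 0.
Column maxima: X → 7, Y → 4, Z → 8; minimax = 4.
0 ≠ 4, so there is no saddle point; optimal play is mixed.
R1 is strictly dominated by R2, so Player I never plays it.
Z is strictly dominated by Y (it gives Player I strictly more in every row), so Player II never plays it.
On the remaining 2×2 (R2, R3 vs X, Y):
Let Player I play R2 with probability p. Expected payoff against X: 0p + 7(1−p) = −7p + 7; against Y: 4p + (-10)(1−p) = 14p − 10.
Setting these equal: −7p + 7 = 14p − 10 ⇒ −21p = -17 ⇒ p = 17/21, and the value is (-7)·(17/21) + 7 = 4/3.
For Player II: with q = P(X), equating R2's and R3's payoffs gives −4q + 4 = 17q − 10 ⇒ q = 2/3.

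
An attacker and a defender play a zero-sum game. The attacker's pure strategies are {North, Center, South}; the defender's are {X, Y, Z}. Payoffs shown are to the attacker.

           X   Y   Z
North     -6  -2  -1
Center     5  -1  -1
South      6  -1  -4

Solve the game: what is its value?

Row minima: North → -6, Center → -1, South → -4; maximin = -1.
Column maxima: X → 6, Y → -1, Z → -1; minimax = -1.
Since maximin = minimax = -1, there is a saddle point and the value is -1.

-1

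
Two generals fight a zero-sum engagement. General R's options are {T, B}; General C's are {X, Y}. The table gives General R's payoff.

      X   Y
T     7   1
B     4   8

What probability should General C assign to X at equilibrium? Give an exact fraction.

7/10

Row minima: T → 1, B → 4; maximin = 4.
Column maxima: X → 7, Y → 8; minimax = 7.
4 ≠ 7, so there is no saddle point; optimal play is mixed.
Let General R play T with probability p. Expected payoff against X: 7p + 4(1−p) = 3p + 4; against Y: 1p + 8(1−p) = −7p + 8.
Setting these equal: 3p + 4 = −7p + 8 ⇒ 10p = 4 ⇒ p = 2/5, and the value is (3)·(2/5) + 4 = 26/5.
For General C: with q = P(X), equating T's and B's payoffs gives 6q + 1 = −4q + 8 ⇒ q = 7/10.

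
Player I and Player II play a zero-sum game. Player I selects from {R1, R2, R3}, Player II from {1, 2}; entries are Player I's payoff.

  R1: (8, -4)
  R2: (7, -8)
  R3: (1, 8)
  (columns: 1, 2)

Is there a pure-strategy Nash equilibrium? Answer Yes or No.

Row minima: R1 → -4, R2 → -8, R3 → 1; maximin = 1.
Column maxima: 1 → 8, 2 → 8; minimax = 8.
1 ≠ 8, so no pure-strategy equilibrium exists.

No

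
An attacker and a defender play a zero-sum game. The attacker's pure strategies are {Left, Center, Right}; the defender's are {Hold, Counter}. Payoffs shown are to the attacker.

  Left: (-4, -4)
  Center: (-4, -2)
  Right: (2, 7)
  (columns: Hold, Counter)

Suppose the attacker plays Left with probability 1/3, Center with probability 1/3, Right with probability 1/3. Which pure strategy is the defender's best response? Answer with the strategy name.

If the defender plays Hold, the attacker's expected payoff is (1/3)·(-4) + (1/3)·(-4) + (1/3)·2 = -2.
If the defender plays Counter, the attacker's expected payoff is (1/3)·(-4) + (1/3)·(-2) + (1/3)·7 = 1/3.
The defender minimizes the attacker's payoff; the smallest is -2, so the best response is Hold.

Hold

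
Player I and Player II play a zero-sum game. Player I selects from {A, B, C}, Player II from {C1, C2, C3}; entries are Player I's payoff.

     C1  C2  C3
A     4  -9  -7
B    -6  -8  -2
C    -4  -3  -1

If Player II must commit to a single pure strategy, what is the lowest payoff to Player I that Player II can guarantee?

-3

Column maxima: C1 → 4, C2 → -3, C3 → -1.
The smallest of these is -3.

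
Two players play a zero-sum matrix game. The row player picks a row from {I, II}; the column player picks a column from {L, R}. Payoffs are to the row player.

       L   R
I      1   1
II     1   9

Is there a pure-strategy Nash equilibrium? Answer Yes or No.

Yes

Row minima: I → 1, II → 1; maximin = 1.
Column maxima: L → 1, R → 9; minimax = 1.
maximin = minimax = 1, so a saddle point exists.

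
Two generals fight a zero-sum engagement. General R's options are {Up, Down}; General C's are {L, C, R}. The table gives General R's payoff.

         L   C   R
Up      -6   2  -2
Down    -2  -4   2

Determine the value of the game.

-14/5

Row minima: Up → -6, Down → -4; maximin = -4.
Column maxima: L → -2, C → 2, R → 2; minimax = -2.
-4 ≠ -2, so there is no saddle point; optimal play is mixed.
R is strictly dominated by L (it gives General R strictly more in every row), so General C never plays it.
On the remaining 2×2 (Up, Down vs L, C):
Let General R play Up with probability p. Expected payoff against L: (-6)p + (-2)(1−p) = −4p − 2; against C: 2p + (-4)(1−p) = 6p − 4.
Setting these equal: −4p − 2 = 6p − 4 ⇒ −10p = -2 ⇒ p = 1/5, and the value is (-4)·(1/5) − 2 = -14/5.
For General C: with q = P(L), equating Up's and Down's payoffs gives −8q + 2 = 2q − 4 ⇒ q = 3/5.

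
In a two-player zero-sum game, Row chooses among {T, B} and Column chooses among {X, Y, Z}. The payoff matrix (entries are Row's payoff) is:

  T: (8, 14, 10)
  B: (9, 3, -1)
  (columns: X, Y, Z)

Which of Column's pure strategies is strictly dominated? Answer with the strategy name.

Z holds Row's payoff strictly below Y in every row: 10 < 14, -1 < 3.
So Y is strictly dominated for Column.

Y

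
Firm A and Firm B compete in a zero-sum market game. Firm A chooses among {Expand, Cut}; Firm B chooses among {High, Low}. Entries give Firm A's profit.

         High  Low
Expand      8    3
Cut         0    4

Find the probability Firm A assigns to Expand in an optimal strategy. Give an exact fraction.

4/9

Row minima: Expand → 3, Cut → 0; maximin = 3.
Column maxima: High → 8, Low → 4; minimax = 4.
3 ≠ 4, so there is no saddle point; optimal play is mixed.
Let Firm A play Expand with probability p. Expected payoff against High: 8p + 0(1−p) = 8p; against Low: 3p + 4(1−p) = −p + 4.
Setting these equal: 8p = −p + 4 ⇒ 9p = 4 ⇒ p = 4/9, and the value is (8)·(4/9) = 32/9.
For Firm B: with q = P(High), equating Expand's and Cut's payoffs gives 5q + 3 = −4q + 4 ⇒ q = 1/9.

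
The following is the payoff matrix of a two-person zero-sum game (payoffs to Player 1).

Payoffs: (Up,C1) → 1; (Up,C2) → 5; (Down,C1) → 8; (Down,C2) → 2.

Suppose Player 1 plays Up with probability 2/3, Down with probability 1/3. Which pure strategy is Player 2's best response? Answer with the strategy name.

If Player 2 plays C1, Player 1's expected payoff is (2/3)·1 + (1/3)·8 = 10/3.
If Player 2 plays C2, Player 1's expected payoff is (2/3)·5 + (1/3)·2 = 4.
Player 2 minimizes Player 1's payoff; the smallest is 10/3, so the best response is C1.

C1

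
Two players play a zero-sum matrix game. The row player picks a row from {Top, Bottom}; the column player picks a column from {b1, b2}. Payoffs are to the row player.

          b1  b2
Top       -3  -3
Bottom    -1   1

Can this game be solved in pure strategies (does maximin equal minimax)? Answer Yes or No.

Row minima: Top → -3, Bottom → -1; maximin = -1.
Column maxima: b1 → -1, b2 → 1; minimax = -1.
maximin = minimax = -1, so a saddle point exists.

Yes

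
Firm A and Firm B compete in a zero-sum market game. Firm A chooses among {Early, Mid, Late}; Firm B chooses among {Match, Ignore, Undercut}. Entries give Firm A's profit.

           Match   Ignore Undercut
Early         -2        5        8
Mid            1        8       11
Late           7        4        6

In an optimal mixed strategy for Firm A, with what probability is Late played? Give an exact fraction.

Row minima: Early → -2, Mid → 1, Late → 4; maximin = 4.
Column maxima: Match → 7, Ignore → 8, Undercut → 11; minimax = 7.
4 ≠ 7, so there is no saddle point; optimal play is mixed.
Early is strictly dominated by Mid, so Firm A never plays it.
Undercut is strictly dominated by Ignore (it gives Firm A strictly more in every row), so Firm B never plays it.
On the remaining 2×2 (Mid, Late vs Match, Ignore):
Let Firm A play Mid with probability p. Expected payoff against Match: 1p + 7(1−p) = −6p + 7; against Ignore: 8p + 4(1−p) = 4p + 4.
Setting these equal: −6p + 7 = 4p + 4 ⇒ −10p = -3 ⇒ p = 3/10, and the value is (-6)·(3/10) + 7 = 26/5.
For Firm B: with q = P(Match), equating Mid's and Late's payoffs gives −7q + 8 = 3q + 4 ⇒ q = 2/5.

7/10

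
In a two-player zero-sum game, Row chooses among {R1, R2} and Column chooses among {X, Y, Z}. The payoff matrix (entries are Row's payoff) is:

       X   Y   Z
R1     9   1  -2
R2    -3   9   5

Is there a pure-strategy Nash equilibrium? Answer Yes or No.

Row minima: R1 → -2, R2 → -3; maximin = -2.
Column maxima: X → 9, Y → 9, Z → 5; minimax = 5.
-2 ≠ 5, so no pure-strategy equilibrium exists.

No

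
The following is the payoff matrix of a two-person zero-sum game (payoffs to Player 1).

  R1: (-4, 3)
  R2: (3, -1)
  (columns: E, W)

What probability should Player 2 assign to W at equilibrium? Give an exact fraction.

Row minima: R1 → -4, R2 → -1; maximin = -1.
Column maxima: E → 3, W → 3; minimax = 3.
-1 ≠ 3, so there is no saddle point; optimal play is mixed.
Let Player 1 play R1 with probability p. Expected payoff against E: (-4)p + 3(1−p) = −7p + 3; against W: 3p + (-1)(1−p) = 4p − 1.
Setting these equal: −7p + 3 = 4p − 1 ⇒ −11p = -4 ⇒ p = 4/11, and the value is (-7)·(4/11) + 3 = 5/11.
For Player 2: with q = P(E), equating R1's and R2's payoffs gives −7q + 3 = 4q − 1 ⇒ q = 4/11.

7/11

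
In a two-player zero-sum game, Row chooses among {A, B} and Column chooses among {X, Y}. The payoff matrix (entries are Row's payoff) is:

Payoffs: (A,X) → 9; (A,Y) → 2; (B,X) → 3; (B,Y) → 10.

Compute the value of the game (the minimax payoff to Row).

6

Row minima: A → 2, B → 3; maximin = 3.
Column maxima: X → 9, Y → 10; minimax = 9.
3 ≠ 9, so there is no saddle point; optimal play is mixed.
Let Row play A with probability p. Expected payoff against X: 9p + 3(1−p) = 6p + 3; against Y: 2p + 10(1−p) = −8p + 10.
Setting these equal: 6p + 3 = −8p + 10 ⇒ 14p = 7 ⇒ p = 1/2, and the value is (6)·(1/2) + 3 = 6.
For Column: with q = P(X), equating A's and B's payoffs gives 7q + 2 = −7q + 10 ⇒ q = 4/7.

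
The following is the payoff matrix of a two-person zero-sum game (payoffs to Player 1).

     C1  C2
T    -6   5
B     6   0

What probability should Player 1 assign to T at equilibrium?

6/17

Row minima: T → -6, B → 0; maximin = 0.
Column maxima: C1 → 6, C2 → 5; minimax = 5.
0 ≠ 5, so there is no saddle point; optimal play is mixed.
Let Player 1 play T with probability p. Expected payoff against C1: (-6)p + 6(1−p) = −12p + 6; against C2: 5p + 0(1−p) = 5p.
Setting these equal: −12p + 6 = 5p ⇒ −17p = -6 ⇒ p = 6/17, and the value is (-12)·(6/17) + 6 = 30/17.
For Player 2: with q = P(C1), equating T's and B's payoffs gives −11q + 5 = 6q ⇒ q = 5/17.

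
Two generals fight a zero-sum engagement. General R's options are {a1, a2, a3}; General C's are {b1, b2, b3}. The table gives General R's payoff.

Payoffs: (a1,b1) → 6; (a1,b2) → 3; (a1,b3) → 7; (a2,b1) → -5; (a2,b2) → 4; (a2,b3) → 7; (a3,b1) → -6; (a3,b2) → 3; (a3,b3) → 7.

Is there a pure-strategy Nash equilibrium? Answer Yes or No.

Row minima: a1 → 3, a2 → -5, a3 → -6; maximin = 3.
Column maxima: b1 → 6, b2 → 4, b3 → 7; minimax = 4.
3 ≠ 4, so no pure-strategy equilibrium exists.

No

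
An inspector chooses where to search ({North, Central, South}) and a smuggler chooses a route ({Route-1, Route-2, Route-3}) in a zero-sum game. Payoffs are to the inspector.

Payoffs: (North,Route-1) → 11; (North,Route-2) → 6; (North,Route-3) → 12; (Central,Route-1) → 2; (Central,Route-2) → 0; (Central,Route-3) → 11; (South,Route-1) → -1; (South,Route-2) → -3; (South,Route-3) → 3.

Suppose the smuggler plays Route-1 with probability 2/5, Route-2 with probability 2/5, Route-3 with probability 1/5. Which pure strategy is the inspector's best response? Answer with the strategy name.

North

Expected payoff of North: (2/5)·11 + (2/5)·6 + (1/5)·12 = 46/5.
Expected payoff of Central: (2/5)·2 + (2/5)·0 + (1/5)·11 = 3.
Expected payoff of South: (2/5)·(-1) + (2/5)·(-3) + (1/5)·3 = -1.
The largest is 46/5, so the inspector's best response is North.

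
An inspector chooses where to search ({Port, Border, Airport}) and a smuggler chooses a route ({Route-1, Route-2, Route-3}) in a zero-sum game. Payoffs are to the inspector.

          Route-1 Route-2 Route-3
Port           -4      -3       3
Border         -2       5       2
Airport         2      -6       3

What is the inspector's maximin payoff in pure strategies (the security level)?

Row minima: Port → -4, Border → -2, Airport → -6.
The best of these is -2.

-2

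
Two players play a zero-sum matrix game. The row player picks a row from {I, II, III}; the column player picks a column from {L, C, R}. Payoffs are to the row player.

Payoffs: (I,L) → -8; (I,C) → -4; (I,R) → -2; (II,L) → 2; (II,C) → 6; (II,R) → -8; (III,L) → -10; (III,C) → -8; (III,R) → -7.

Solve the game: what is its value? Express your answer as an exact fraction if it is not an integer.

-17/4

Row minima: I → -8, II → -8, III → -10; maximin = -8.
Column maxima: L → 2, C → 6, R → -2; minimax = -2.
-8 ≠ -2, so there is no saddle point; optimal play is mixed.
III is strictly dominated by I, so the row player never plays it.
C is strictly dominated by L (it gives the row player strictly more in every row), so the column player never plays it.
On the remaining 2×2 (I, II vs L, R):
Let the row player play I with probability p. Expected payoff against L: (-8)p + 2(1−p) = −10p + 2; against R: (-2)p + (-8)(1−p) = 6p − 8.
Setting these equal: −10p + 2 = 6p − 8 ⇒ −16p = -10 ⇒ p = 5/8, and the value is (-10)·(5/8) + 2 = -17/4.
For the column player: with q = P(L), equating I's and II's payoffs gives −6q − 2 = 10q − 8 ⇒ q = 3/8.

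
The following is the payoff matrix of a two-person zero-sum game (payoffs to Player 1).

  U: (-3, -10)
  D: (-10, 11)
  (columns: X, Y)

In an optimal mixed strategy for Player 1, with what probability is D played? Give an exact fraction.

1/4

Row minima: U → -10, D → -10; maximin = -10.
Column maxima: X → -3, Y → 11; minimax = -3.
-10 ≠ -3, so there is no saddle point; optimal play is mixed.
Let Player 1 play U with probability p. Expected payoff against X: (-3)p + (-10)(1−p) = 7p − 10; against Y: (-10)p + 11(1−p) = −21p + 11.
Setting these equal: 7p − 10 = −21p + 11 ⇒ 28p = 21 ⇒ p = 3/4, and the value is (7)·(3/4) − 10 = -19/4.
For Player 2: with q = P(X), equating U's and D's payoffs gives 7q − 10 = −21q + 11 ⇒ q = 3/4.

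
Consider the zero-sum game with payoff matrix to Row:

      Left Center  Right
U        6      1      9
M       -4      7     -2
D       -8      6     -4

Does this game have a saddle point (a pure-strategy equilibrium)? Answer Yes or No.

No

Row minima: U → 1, M → -4, D → -8; maximin = 1.
Column maxima: Left → 6, Center → 7, Right → 9; minimax = 6.
1 ≠ 6, so no pure-strategy equilibrium exists.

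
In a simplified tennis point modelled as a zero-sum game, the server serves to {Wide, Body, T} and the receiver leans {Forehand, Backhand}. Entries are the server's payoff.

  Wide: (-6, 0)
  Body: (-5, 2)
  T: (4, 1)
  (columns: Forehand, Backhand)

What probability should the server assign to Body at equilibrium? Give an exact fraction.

Row minima: Wide → -6, Body → -5, T → 1; maximin = 1.
Column maxima: Forehand → 4, Backhand → 2; minimax = 2.
1 ≠ 2, so there is no saddle point; optimal play is mixed.
Wide is strictly dominated by Body, so the server never plays it.
On the remaining 2×2 (Body, T vs Forehand, Backhand):
Let the server play Body with probability p. Expected payoff against Forehand: (-5)p + 4(1−p) = −9p + 4; against Backhand: 2p + 1(1−p) = p + 1.
Setting these equal: −9p + 4 = p + 1 ⇒ −10p = -3 ⇒ p = 3/10, and the value is (-9)·(3/10) + 4 = 13/10.
For the receiver: with q = P(Forehand), equating Body's and T's payoffs gives −7q + 2 = 3q + 1 ⇒ q = 1/10.

3/10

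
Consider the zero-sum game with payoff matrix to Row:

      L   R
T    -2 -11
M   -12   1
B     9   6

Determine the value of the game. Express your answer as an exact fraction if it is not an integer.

Row minima: T → -11, M → -12, B → 6; maximin = 6.
Column maxima: L → 9, R → 6; minimax = 6.
Since maximin = minimax = 6, there is a saddle point and the value is 6.

6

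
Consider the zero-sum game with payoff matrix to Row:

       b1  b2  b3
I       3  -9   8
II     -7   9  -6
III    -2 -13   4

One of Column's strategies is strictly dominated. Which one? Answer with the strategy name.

b3

b1 holds Row's payoff strictly below b3 in every row: 3 < 8, -7 < -6, -2 < 4.
So b3 is strictly dominated for Column.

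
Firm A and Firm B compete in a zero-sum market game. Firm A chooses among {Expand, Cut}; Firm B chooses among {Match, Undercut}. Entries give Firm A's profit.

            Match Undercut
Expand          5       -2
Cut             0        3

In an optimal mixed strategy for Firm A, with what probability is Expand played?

Row minima: Expand → -2, Cut → 0; maximin = 0.
Column maxima: Match → 5, Undercut → 3; minimax = 3.
0 ≠ 3, so there is no saddle point; optimal play is mixed.
Let Firm A play Expand with probability p. Expected payoff against Match: 5p + 0(1−p) = 5p; against Undercut: (-2)p + 3(1−p) = −5p + 3.
Setting these equal: 5p = −5p + 3 ⇒ 10p = 3 ⇒ p = 3/10, and the value is (5)·(3/10) = 3/2.
For Firm B: with q = P(Match), equating Expand's and Cut's payoffs gives 7q − 2 = −3q + 3 ⇒ q = 1/2.

3/10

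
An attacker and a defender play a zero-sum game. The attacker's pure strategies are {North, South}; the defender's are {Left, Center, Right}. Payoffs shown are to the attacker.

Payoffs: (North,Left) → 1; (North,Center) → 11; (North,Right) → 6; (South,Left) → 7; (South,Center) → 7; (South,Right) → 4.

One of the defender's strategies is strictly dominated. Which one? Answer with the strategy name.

Right holds the attacker's payoff strictly below Center in every row: 6 < 11, 4 < 7.
So Center is strictly dominated for the defender.

Center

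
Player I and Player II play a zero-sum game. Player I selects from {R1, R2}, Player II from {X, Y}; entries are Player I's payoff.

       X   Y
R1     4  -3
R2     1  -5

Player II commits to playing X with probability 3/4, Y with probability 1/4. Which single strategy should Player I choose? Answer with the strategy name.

Expected payoff of R1: (3/4)·4 + (1/4)·(-3) = 9/4.
Expected payoff of R2: (3/4)·1 + (1/4)·(-5) = -1/2.
The largest is 9/4, so Player I's best response is R1.

R1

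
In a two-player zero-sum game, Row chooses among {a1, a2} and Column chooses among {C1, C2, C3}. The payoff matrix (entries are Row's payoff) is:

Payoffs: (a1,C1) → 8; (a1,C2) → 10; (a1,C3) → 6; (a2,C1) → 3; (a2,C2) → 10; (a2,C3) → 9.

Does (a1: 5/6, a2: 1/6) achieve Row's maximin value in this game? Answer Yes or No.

Against C1 this mix gives (5/6)·8 + (1/6)·3 = 43/6.
Against C2 this mix gives (5/6)·10 + (1/6)·10 = 10.
Against C3 this mix gives (5/6)·6 + (1/6)·9 = 13/2.
Column will play C3, holding Row to 13/2. Shifting weight toward the row that does better against C3 would raise this floor (the equalizing mix achieves 27/4 against both C3 and C1), so the proposed strategy is not optimal.

No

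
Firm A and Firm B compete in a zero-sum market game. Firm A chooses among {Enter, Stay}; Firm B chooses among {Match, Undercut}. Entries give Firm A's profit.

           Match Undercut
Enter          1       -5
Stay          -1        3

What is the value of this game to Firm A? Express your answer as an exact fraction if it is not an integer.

Row minima: Enter → -5, Stay → -1; maximin = -1.
Column maxima: Match → 1, Undercut → 3; minimax = 1.
-1 ≠ 1, so there is no saddle point; optimal play is mixed.
Let Firm A play Enter with probability p. Expected payoff against Match: 1p + (-1)(1−p) = 2p − 1; against Undercut: (-5)p + 3(1−p) = −8p + 3.
Setting these equal: 2p − 1 = −8p + 3 ⇒ 10p = 4 ⇒ p = 2/5, and the value is (2)·(2/5) − 1 = -1/5.
For Firm B: with q = P(Match), equating Enter's and Stay's payoffs gives 6q − 5 = −4q + 3 ⇒ q = 4/5.

-1/5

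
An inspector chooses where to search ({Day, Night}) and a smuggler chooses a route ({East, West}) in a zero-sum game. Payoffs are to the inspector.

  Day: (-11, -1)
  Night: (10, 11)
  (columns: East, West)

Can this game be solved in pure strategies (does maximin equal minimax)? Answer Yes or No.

Row minima: Day → -11, Night → 10; maximin = 10.
Column maxima: East → 10, West → 11; minimax = 10.
maximin = minimax = 10, so a saddle point exists.

Yes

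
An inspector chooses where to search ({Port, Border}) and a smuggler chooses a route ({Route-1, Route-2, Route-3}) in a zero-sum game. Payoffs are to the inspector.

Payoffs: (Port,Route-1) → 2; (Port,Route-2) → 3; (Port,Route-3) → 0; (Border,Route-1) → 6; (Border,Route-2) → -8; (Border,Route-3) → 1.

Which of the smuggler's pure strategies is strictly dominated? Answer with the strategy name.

Route-3 holds the inspector's payoff strictly below Route-1 in every row: 0 < 2, 1 < 6.
So Route-1 is strictly dominated for the smuggler.

Route-1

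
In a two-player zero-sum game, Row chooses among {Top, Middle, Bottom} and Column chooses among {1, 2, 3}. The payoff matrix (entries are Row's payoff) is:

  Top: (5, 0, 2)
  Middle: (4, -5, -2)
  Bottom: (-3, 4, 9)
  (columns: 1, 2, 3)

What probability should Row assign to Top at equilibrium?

7/12

Row minima: Top → 0, Middle → -5, Bottom → -3; maximin = 0.
Column maxima: 1 → 5, 2 → 4, 3 → 9; minimax = 4.
0 ≠ 4, so there is no saddle point; optimal play is mixed.
Middle is strictly dominated by Top, so Row never plays it.
3 is strictly dominated by 2 (it gives Row strictly more in every row), so Column never plays it.
On the remaining 2×2 (Top, Bottom vs 1, 2):
Let Row play Top with probability p. Expected payoff against 1: 5p + (-3)(1−p) = 8p − 3; against 2: 0p + 4(1−p) = −4p + 4.
Setting these equal: 8p − 3 = −4p + 4 ⇒ 12p = 7 ⇒ p = 7/12, and the value is (8)·(7/12) − 3 = 5/3.
For Column: with q = P(1), equating Top's and Bottom's payoffs gives 5q = −7q + 4 ⇒ q = 1/3.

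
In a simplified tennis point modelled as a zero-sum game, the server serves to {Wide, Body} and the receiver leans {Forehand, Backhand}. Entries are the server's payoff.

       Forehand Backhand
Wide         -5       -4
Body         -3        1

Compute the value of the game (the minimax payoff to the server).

-3

Row minima: Wide → -5, Body → -3; maximin = -3.
Column maxima: Forehand → -3, Backhand → 1; minimax = -3.
Since maximin = minimax = -3, there is a saddle point and the value is -3.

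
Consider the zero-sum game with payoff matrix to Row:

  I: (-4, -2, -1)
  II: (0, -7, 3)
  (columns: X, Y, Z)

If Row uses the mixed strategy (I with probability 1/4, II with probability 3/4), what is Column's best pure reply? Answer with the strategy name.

Y

If Column plays X, Row's expected payoff is (1/4)·(-4) + (3/4)·0 = -1.
If Column plays Y, Row's expected payoff is (1/4)·(-2) + (3/4)·(-7) = -23/4.
If Column plays Z, Row's expected payoff is (1/4)·(-1) + (3/4)·3 = 2.
Column minimizes Row's payoff; the smallest is -23/4, so the best response is Y.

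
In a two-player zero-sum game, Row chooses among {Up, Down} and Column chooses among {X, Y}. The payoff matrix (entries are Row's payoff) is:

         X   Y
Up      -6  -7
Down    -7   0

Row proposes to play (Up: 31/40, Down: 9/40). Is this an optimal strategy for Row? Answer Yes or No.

No

Against X this mix gives (31/40)·(-6) + (9/40)·(-7) = -249/40.
Against Y this mix gives (31/40)·(-7) + (9/40)·0 = -217/40.
Column will play X, holding Row to -249/40. Shifting weight toward the row that does better against X would raise this floor (the equalizing mix achieves -49/8 against both X and Y), so the proposed strategy is not optimal.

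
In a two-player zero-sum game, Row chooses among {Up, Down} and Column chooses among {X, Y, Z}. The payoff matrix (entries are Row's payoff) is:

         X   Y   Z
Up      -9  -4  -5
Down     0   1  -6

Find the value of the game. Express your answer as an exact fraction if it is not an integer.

-27/5

Row minima: Up → -9, Down → -6; maximin = -6.
Column maxima: X → 0, Y → 1, Z → -5; minimax = -5.
-6 ≠ -5, so there is no saddle point; optimal play is mixed.
Y is strictly dominated by X (it gives Row strictly more in every row), so Column never plays it.
On the remaining 2×2 (Up, Down vs X, Z):
Let Row play Up with probability p. Expected payoff against X: (-9)p + 0(1−p) = −9p; against Z: (-5)p + (-6)(1−p) = p − 6.
Setting these equal: −9p = p − 6 ⇒ −10p = -6 ⇒ p = 3/5, and the value is (-9)·(3/5) = -27/5.
For Column: with q = P(X), equating Up's and Down's payoffs gives −4q − 5 = 6q − 6 ⇒ q = 1/10.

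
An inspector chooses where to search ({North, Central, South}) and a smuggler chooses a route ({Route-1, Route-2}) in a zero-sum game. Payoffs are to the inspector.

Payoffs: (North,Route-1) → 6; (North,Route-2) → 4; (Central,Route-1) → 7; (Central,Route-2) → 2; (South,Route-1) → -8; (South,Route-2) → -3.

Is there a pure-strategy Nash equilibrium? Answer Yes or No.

Row minima: North → 4, Central → 2, South → -8; maximin = 4.
Column maxima: Route-1 → 7, Route-2 → 4; minimax = 4.
maximin = minimax = 4, so a saddle point exists.

Yes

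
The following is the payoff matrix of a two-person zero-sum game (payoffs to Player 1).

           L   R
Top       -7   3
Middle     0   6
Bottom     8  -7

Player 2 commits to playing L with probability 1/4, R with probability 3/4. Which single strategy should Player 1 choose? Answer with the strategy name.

Expected payoff of Top: (1/4)·(-7) + (3/4)·3 = 1/2.
Expected payoff of Middle: (1/4)·0 + (3/4)·6 = 9/2.
Expected payoff of Bottom: (1/4)·8 + (3/4)·(-7) = -13/4.
The largest is 9/2, so Player 1's best response is Middle.

Middle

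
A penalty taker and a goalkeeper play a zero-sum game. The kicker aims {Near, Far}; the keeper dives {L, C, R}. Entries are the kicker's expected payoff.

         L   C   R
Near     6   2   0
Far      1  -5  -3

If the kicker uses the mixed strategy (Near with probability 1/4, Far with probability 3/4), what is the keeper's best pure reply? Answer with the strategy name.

If the keeper plays L, the kicker's expected payoff is (1/4)·6 + (3/4)·1 = 9/4.
If the keeper plays C, the kicker's expected payoff is (1/4)·2 + (3/4)·(-5) = -13/4.
If the keeper plays R, the kicker's expected payoff is (1/4)·0 + (3/4)·(-3) = -9/4.
The keeper minimizes the kicker's payoff; the smallest is -13/4, so the best response is C.

C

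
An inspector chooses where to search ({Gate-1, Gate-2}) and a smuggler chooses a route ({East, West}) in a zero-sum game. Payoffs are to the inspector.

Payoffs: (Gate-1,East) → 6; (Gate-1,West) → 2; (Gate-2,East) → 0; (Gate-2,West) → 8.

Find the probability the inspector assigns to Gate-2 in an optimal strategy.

Row minima: Gate-1 → 2, Gate-2 → 0; maximin = 2.
Column maxima: East → 6, West → 8; minimax = 6.
2 ≠ 6, so there is no saddle point; optimal play is mixed.
Let the inspector play Gate-1 with probability p. Expected payoff against East: 6p + 0(1−p) = 6p; against West: 2p + 8(1−p) = −6p + 8.
Setting these equal: 6p = −6p + 8 ⇒ 12p = 8 ⇒ p = 2/3, and the value is (6)·(2/3) = 4.
For the smuggler: with q = P(East), equating Gate-1's and Gate-2's payoffs gives 4q + 2 = −8q + 8 ⇒ q = 1/2.

1/3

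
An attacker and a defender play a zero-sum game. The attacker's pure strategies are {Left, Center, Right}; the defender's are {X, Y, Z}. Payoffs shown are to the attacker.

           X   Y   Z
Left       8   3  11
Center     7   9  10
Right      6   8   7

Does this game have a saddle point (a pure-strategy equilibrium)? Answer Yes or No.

No

Row minima: Left → 3, Center → 7, Right → 6; maximin = 7.
Column maxima: X → 8, Y → 9, Z → 11; minimax = 8.
7 ≠ 8, so no pure-strategy equilibrium exists.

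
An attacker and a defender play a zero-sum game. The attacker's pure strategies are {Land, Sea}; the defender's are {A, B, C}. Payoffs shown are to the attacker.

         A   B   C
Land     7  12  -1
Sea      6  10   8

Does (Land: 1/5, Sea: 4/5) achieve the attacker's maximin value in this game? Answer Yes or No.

Against A this mix gives (1/5)·7 + (4/5)·6 = 31/5.
Against B this mix gives (1/5)·12 + (4/5)·10 = 52/5.
Against C this mix gives (1/5)·(-1) + (4/5)·8 = 31/5.
All of the defender's active replies (A, C) yield 31/5, and no column does worse for the attacker. The mix makes the defender indifferent and guarantees 31/5, so it is optimal.

Yes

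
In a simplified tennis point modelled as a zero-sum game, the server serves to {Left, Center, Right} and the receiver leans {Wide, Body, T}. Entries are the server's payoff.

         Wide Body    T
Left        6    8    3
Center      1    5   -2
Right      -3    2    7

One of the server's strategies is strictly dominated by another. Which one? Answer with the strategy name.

Left gives a strictly higher payoff than Center against every column: 6 > 1, 8 > 5, 3 > -2.
So Center is strictly dominated and the server never plays it.

Center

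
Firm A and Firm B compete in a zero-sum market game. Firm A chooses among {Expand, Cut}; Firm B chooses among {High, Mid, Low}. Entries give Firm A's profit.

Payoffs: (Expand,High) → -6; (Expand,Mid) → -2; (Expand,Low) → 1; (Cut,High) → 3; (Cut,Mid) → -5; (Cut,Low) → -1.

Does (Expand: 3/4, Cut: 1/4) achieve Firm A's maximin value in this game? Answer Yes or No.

No

Against High this mix gives (3/4)·(-6) + (1/4)·3 = -15/4.
Against Mid this mix gives (3/4)·(-2) + (1/4)·(-5) = -11/4.
Against Low this mix gives (3/4)·1 + (1/4)·(-1) = 1/2.
Firm B will play High, holding Firm A to -15/4. Shifting weight toward the row that does better against High would raise this floor (the equalizing mix achieves -3 against both High and Mid), so the proposed strategy is not optimal.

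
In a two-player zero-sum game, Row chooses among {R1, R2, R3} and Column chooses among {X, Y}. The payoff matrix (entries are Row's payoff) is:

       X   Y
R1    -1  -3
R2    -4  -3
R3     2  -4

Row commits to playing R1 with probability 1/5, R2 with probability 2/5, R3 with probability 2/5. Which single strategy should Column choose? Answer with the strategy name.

If Column plays X, Row's expected payoff is (1/5)·(-1) + (2/5)·(-4) + (2/5)·2 = -1.
If Column plays Y, Row's expected payoff is (1/5)·(-3) + (2/5)·(-3) + (2/5)·(-4) = -17/5.
Column minimizes Row's payoff; the smallest is -17/5, so the best response is Y.

Y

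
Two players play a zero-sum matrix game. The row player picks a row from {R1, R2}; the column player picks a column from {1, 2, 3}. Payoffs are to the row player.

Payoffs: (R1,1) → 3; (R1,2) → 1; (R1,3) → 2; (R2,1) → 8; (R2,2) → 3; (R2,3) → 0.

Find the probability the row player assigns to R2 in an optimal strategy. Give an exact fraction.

Row minima: R1 → 1, R2 → 0; maximin = 1.
Column maxima: 1 → 8, 2 → 3, 3 → 2; minimax = 2.
1 ≠ 2, so there is no saddle point; optimal play is mixed.
1 is strictly dominated by 2 (it gives the row player strictly more in every row), so the column player never plays it.
On the remaining 2×2 (R1, R2 vs 2, 3):
Let the row player play R1 with probability p. Expected payoff against 2: 1p + 3(1−p) = −2p + 3; against 3: 2p + 0(1−p) = 2p.
Setting these equal: −2p + 3 = 2p ⇒ −4p = -3 ⇒ p = 3/4, and the value is (-2)·(3/4) + 3 = 3/2.
For the column player: with q = P(2), equating R1's and R2's payoffs gives −q + 2 = 3q ⇒ q = 1/2.

1/4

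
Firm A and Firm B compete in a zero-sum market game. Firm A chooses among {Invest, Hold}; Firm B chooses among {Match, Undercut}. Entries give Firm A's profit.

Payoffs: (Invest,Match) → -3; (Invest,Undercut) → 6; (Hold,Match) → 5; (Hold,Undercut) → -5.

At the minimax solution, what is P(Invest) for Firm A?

Row minima: Invest → -3, Hold → -5; maximin = -3.
Column maxima: Match → 5, Undercut → 6; minimax = 5.
-3 ≠ 5, so there is no saddle point; optimal play is mixed.
Let Firm A play Invest with probability p. Expected payoff against Match: (-3)p + 5(1−p) = −8p + 5; against Undercut: 6p + (-5)(1−p) = 11p − 5.
Setting these equal: −8p + 5 = 11p − 5 ⇒ −19p = -10 ⇒ p = 10/19, and the value is (-8)·(10/19) + 5 = 15/19.
For Firm B: with q = P(Match), equating Invest's and Hold's payoffs gives −9q + 6 = 10q − 5 ⇒ q = 11/19.

10/19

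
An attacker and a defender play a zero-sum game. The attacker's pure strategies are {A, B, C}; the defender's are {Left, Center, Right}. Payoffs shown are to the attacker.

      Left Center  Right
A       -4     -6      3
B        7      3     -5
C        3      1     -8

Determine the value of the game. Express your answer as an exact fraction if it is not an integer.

-21/17

Row minima: A → -6, B → -5, C → -8; maximin = -5.
Column maxima: Left → 7, Center → 3, Right → 3; minimax = 3.
-5 ≠ 3, so there is no saddle point; optimal play is mixed.
C is strictly dominated by B, so the attacker never plays it.
Left is strictly dominated by Center (it gives the attacker strictly more in every row), so the defender never plays it.
On the remaining 2×2 (A, B vs Center, Right):
Let the attacker play A with probability p. Expected payoff against Center: (-6)p + 3(1−p) = −9p + 3; against Right: 3p + (-5)(1−p) = 8p − 5.
Setting these equal: −9p + 3 = 8p − 5 ⇒ −17p = -8 ⇒ p = 8/17, and the value is (-9)·(8/17) + 3 = -21/17.
For the defender: with q = P(Center), equating A's and B's payoffs gives −9q + 3 = 8q − 5 ⇒ q = 8/17.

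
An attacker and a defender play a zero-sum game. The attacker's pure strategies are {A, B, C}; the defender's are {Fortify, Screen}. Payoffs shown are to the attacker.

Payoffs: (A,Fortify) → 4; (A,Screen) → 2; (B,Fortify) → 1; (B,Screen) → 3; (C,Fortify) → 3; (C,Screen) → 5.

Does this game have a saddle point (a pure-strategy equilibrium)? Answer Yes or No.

Row minima: A → 2, B → 1, C → 3; maximin = 3.
Column maxima: Fortify → 4, Screen → 5; minimax = 4.
3 ≠ 4, so no pure-strategy equilibrium exists.

No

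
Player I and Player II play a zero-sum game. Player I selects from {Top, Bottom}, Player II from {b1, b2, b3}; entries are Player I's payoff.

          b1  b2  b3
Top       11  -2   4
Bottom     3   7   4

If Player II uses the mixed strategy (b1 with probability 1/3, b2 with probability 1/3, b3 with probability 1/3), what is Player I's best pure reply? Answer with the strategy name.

Expected payoff of Top: (1/3)·11 + (1/3)·(-2) + (1/3)·4 = 13/3.
Expected payoff of Bottom: (1/3)·3 + (1/3)·7 + (1/3)·4 = 14/3.
The largest is 14/3, so Player I's best response is Bottom.

Bottom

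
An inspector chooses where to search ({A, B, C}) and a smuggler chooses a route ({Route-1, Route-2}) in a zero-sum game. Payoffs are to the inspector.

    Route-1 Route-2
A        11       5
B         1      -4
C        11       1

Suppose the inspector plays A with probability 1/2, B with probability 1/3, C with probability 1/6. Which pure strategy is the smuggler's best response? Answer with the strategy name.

If the smuggler plays Route-1, the inspector's expected payoff is (1/2)·11 + (1/3)·1 + (1/6)·11 = 23/3.
If the smuggler plays Route-2, the inspector's expected payoff is (1/2)·5 + (1/3)·(-4) + (1/6)·1 = 4/3.
The smuggler minimizes the inspector's payoff; the smallest is 4/3, so the best response is Route-2.

Route-2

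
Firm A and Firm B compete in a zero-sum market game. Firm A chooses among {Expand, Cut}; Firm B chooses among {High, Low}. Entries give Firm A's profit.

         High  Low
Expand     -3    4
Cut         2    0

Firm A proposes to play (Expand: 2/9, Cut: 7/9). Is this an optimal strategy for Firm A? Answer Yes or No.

Yes

Against High this mix gives (2/9)·(-3) + (7/9)·2 = 8/9.
Against Low this mix gives (2/9)·4 + (7/9)·0 = 8/9.
All of Firm B's active replies (High, Low) yield 8/9, and no column does worse for Firm A. The mix makes Firm B indifferent and guarantees 8/9, so it is optimal.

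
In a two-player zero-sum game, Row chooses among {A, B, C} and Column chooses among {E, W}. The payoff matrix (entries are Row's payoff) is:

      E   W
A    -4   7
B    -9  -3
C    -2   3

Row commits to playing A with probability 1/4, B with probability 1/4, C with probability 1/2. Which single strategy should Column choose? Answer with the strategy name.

If Column plays E, Row's expected payoff is (1/4)·(-4) + (1/4)·(-9) + (1/2)·(-2) = -17/4.
If Column plays W, Row's expected payoff is (1/4)·7 + (1/4)·(-3) + (1/2)·3 = 5/2.
Column minimizes Row's payoff; the smallest is -17/4, so the best response is E.

E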